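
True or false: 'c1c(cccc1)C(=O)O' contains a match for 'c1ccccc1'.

The pattern c1ccccc1 describes six aromatic carbons in a ring — a benzene ring.
The required atom environment is present in the molecule, so the pattern matches.

True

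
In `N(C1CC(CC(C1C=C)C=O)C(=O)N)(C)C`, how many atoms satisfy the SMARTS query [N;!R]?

Check the 16 heavy atoms by environment: 6× C (in 6-ring) → no; 2× N (acyclic) → match; 6× C (acyclic) → no; 2× O (acyclic) → no.
That gives 2 matching atoms.

2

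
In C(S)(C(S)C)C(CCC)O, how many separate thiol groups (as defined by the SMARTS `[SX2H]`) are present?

2

[SX2H] is the SMARTS for a thiol: an aliphatic sulfur with two connections, one being H.
The molecule carries 2 separate instances of a thiol (-SH) meeting every constraint; each maps to a distinct set of atoms, giving 2 matches.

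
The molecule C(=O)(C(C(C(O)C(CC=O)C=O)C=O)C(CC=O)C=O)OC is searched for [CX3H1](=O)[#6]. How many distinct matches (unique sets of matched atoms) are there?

5

[CX3H1](=O)[#6] is the SMARTS for an aldehyde: an sp2 carbon with one H, double-bonded to O and single-bonded to carbon.
The molecule carries 5 separate instances of an aldehyde (-CHO) meeting every constraint; each maps to a distinct set of atoms, giving 5 matches.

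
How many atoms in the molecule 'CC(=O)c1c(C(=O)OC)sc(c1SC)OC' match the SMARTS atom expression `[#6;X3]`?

The query [#6;X3] means: any carbon (aromatic or not) with three total connections.
Check the 16 heavy atoms by environment: 1× s (aromatic, X2) → no; 4× c (aromatic, X3) → match; 1× S (X2) → no; 4× C (X4) → no; 2× C (X3) → match; 2× O (X1) → no; 2× O (X2) → no.
Summing the matching environments: 4 + 2 = 6 matching atoms.

6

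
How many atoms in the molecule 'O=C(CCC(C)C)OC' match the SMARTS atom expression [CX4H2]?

The query [CX4H2] means: sp3 carbon (X4) with exactly two hydrogens.
Check the 9 heavy atoms by environment: 2× C (H2, X4) → match; 1× C (H1, X4) → no; 3× C (H3, X4) → no; 1× C (H0, X3) → no; 1× O (H0, X1) → no; 1× O (H0, X2) → no.
That gives 2 matching atoms.

2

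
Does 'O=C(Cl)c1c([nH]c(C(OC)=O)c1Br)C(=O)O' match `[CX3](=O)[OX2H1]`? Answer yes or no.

Yes

The pattern [CX3](=O)[OX2H1] describes an sp2 carbon double-bonded to O and single-bonded to an -OH oxygen — a carboxylic acid.
The molecule carries a carboxylic acid group (-C(=O)OH), whose atoms satisfy every constraint of the query, so the pattern matches.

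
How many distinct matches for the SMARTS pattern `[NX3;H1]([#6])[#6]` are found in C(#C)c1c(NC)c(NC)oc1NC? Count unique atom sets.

[NX3;H1]([#6])[#6] is the SMARTS for a secondary amine: a trivalent nitrogen with one H, bonded to two carbons.
The molecule carries 3 separate instances of an N-methylamino group (-NHCH3) meeting every constraint; each maps to a distinct set of atoms, giving 3 matches.

3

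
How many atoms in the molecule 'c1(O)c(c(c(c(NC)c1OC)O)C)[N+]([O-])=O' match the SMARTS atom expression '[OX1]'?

2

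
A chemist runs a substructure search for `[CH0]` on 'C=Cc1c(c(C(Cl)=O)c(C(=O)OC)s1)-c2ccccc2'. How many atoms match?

2

The query [CH0] means: aliphatic carbon with no attached hydrogen.
Check the 20 heavy atoms by environment: 1× s (aromatic, H0) → no; 5× c (aromatic, H0) → no; 1× C (H1) → no; 1× C (H2) → no; 5× c (aromatic, H1) → no; 2× C (H0) → match; 3× O (H0) → no; 1× Cl (H0) → no; 1× C (H3) → no.
That gives 2 matching atoms.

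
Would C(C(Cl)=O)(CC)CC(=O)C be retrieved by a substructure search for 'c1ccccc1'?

The pattern c1ccccc1 describes six aromatic carbons in a ring — a benzene ring.
The closest candidate here is a methyl group (-CH3), but no six-membered all-carbon aromatic ring is present. No other fragment satisfies the full query, so there is no match.

No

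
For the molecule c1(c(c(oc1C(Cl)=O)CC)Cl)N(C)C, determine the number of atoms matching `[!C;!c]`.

5

The query [!C;!c] means: neither aliphatic nor aromatic carbon — same as [!#6].
Check the 14 heavy atoms by environment: 1× o (aromatic) → match; 4× c (aromatic) → no; 5× C → no; 2× Cl → match; 1× O → match; 1× N → match.
Summing the matching environments: 1 + 2 + 1 + 1 = 5 matching atoms.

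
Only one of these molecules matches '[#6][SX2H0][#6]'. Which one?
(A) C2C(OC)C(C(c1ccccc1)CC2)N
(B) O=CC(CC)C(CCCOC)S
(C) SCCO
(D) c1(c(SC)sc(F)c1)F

D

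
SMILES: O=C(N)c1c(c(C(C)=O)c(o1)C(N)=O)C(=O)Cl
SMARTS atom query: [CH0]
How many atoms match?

4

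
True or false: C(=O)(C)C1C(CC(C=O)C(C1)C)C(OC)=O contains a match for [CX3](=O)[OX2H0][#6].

True

The pattern [CX3](=O)[OX2H0][#6] describes a carbonyl carbon bonded to an oxygen that is itself bonded to carbon (no H on that O) — an ester.
The molecule carries a methyl-ester group (-C(=O)OCH3), whose atoms satisfy every constraint of the query, so the pattern matches.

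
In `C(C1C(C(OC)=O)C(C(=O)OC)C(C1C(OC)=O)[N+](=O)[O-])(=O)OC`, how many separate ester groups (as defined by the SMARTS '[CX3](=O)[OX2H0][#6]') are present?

4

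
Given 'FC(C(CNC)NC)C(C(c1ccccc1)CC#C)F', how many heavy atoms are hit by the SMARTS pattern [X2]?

2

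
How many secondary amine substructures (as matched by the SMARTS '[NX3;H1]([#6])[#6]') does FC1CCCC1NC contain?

1

[NX3;H1]([#6])[#6] is the SMARTS for a secondary amine: a trivalent nitrogen with one H, bonded to two carbons.
Exactly one fragment in the molecule meets all constraints, giving 1 match.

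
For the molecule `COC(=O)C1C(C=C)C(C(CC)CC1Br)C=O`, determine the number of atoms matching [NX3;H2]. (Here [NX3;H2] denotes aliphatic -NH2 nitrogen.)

Check the 17 heavy atoms by environment: 5× C (H1, X4) → no; 2× C (H2, X4) → no; 2× C (H1, X3) → no; 2× O (H0, X1) → no; 1× C (H2, X3) → no; 2× C (H3, X4) → no; 1× C (H0, X3) → no; 1× O (H0, X2) → no; 1× Br (H0, X1) → no.
No environment satisfies the query, so 0 matching atoms.

0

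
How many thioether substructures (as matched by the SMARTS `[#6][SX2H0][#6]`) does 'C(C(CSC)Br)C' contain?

[#6][SX2H0][#6] is the SMARTS for a thioether: an aliphatic sulfur bridging two carbons with no H on the sulfur.
Exactly one fragment in the molecule meets all constraints, giving 1 match.

1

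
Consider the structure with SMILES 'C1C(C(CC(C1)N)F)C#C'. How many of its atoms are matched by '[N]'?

1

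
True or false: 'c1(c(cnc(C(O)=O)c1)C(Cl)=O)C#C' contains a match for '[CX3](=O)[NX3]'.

The pattern [CX3](=O)[NX3] describes a carbonyl carbon bonded to a trivalent nitrogen — an amide.
The closest candidate here is a carboxylic acid group (-C(=O)OH), but the carbonyl is bonded to O, not to an NX3 nitrogen. No other fragment satisfies the full query, so there is no match.

False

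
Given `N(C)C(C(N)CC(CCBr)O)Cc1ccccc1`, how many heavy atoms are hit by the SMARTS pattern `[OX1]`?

0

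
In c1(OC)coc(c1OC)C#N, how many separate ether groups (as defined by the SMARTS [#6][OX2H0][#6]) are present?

[#6][OX2H0][#6] is the SMARTS for an ether: an aliphatic oxygen bridging two carbons with no H on the oxygen.
The molecule carries 2 separate instances of a methoxy ether (-OCH3) meeting every constraint; each maps to a distinct set of atoms, giving 2 matches.

2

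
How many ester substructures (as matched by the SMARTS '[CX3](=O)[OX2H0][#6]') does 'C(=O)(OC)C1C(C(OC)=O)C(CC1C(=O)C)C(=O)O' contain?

2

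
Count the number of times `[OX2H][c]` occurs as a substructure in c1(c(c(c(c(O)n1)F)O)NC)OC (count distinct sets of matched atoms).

[OX2H][c] is the SMARTS for a phenol: a hydroxyl oxygen attached to an aromatic carbon.
The molecule carries 2 separate instances of a hydroxyl group (-OH) meeting every constraint; each maps to a distinct set of atoms, giving 2 matches.

2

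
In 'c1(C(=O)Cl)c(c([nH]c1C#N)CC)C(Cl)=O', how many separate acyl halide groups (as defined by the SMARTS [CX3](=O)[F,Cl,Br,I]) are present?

2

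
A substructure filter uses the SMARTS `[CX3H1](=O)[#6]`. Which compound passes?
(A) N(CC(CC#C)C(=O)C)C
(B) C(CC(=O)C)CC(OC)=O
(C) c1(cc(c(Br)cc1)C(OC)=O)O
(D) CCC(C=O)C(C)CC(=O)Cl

[CX3H1](=O)[#6] describes an sp2 carbon with one H, double-bonded to O and single-bonded to carbon (an aldehyde).
(A) has an acetyl/ketone group (-C(=O)CH3) but the carbonyl carbon has H0 (two carbon neighbours), not H1.
(B) has a methyl-ester group (-C(=O)OCH3) but the carbonyl carbon has H0, not H1.
(C) has a methyl-ester group (-C(=O)OCH3) but the carbonyl carbon has H0, not H1.
(D) contains an aldehyde (-CHO), which satisfies every atom and bond constraint.
So the answer is (D).

D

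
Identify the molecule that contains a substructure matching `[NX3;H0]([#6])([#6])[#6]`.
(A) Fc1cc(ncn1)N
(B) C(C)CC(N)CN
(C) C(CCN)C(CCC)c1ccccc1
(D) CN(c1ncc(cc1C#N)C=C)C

[NX3;H0]([#6])([#6])[#6] describes a trivalent nitrogen with no H, bonded to three carbons (a tertiary amine).
(A) has a primary amino group (-NH2) but the nitrogen has H2, not H0 with three carbons.
(B) has a primary amino group (-NH2) but the nitrogen has H2, not H0 with three carbons.
(C) has a primary amino group (-NH2) but the nitrogen has H2, not H0 with three carbons.
(D) contains a dimethylamino group (-N(CH3)2), which satisfies every atom and bond constraint.
So the answer is (D).

D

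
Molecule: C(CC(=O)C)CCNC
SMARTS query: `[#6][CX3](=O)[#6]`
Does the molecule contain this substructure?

Yes

The pattern [#6][CX3](=O)[#6] describes a carbonyl carbon (no H) flanked by two carbons — a ketone.
The molecule carries an acetyl/ketone group (-C(=O)CH3), whose atoms satisfy every constraint of the query, so the pattern matches.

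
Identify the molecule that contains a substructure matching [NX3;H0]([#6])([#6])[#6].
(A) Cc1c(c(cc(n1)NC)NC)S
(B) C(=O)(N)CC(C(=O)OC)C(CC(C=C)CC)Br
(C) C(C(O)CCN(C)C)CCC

[NX3;H0]([#6])([#6])[#6] describes a trivalent nitrogen with no H, bonded to three carbons (a tertiary amine).
(A) has an N-methylamino group (-NHCH3) but the nitrogen still has one H (H1), not H0.
(B) has a primary amide (-C(=O)NH2) but the amide nitrogen has H2 and only one carbon neighbour.
(C) contains a dimethylamino group (-N(CH3)2), which satisfies every atom and bond constraint.
So the answer is (C).

C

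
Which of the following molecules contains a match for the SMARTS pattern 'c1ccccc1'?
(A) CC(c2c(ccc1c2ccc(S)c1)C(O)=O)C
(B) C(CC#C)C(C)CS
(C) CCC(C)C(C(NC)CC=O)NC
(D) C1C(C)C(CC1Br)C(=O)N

A

c1ccccc1 describes six aromatic carbons in a ring (a benzene ring).
(A) contains the required atom environment, so the pattern matches.
(B) has a methyl group (-CH3) but no six-membered all-carbon aromatic ring is present.
(C) has a methyl group (-CH3) but no six-membered all-carbon aromatic ring is present.
(D) has a methyl group (-CH3) but no six-membered all-carbon aromatic ring is present.
So the answer is (A).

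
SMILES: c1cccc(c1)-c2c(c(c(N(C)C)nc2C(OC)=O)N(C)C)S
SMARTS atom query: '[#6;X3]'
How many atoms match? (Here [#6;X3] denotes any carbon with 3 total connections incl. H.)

12

The query [#6;X3] means: any carbon (aromatic or not) with three total connections.
Check the 23 heavy atoms by environment: 1× n (aromatic, X2) → no; 11× c (aromatic, X3) → match; 1× C (X3) → match; 1× O (X1) → no; 1× O (X2) → no; 5× C (X4) → no; 2× N (X3) → no; 1× S (X2) → no.
Summing the matching environments: 11 + 1 = 12 matching atoms.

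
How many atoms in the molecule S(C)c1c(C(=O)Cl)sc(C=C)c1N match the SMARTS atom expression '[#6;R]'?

4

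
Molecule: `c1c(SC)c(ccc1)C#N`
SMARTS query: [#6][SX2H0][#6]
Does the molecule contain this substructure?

The pattern [#6][SX2H0][#6] describes an aliphatic sulfur bridging two carbons with no H on the sulfur — a thioether.
The molecule carries a methylthio ether (-SCH3), whose atoms satisfy every constraint of the query, so the pattern matches.

Yes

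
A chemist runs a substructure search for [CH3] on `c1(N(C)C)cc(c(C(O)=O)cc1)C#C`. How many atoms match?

2

The query [CH3] means: aliphatic carbon with exactly three hydrogens.
Check the 14 heavy atoms by environment: 3× c (aromatic, H1) → no; 3× c (aromatic, H0) → no; 2× C (H0) → no; 1× C (H1) → no; 1× O (H0) → no; 1× O (H1) → no; 1× N (H0) → no; 2× C (H3) → match.
That gives 2 matching atoms.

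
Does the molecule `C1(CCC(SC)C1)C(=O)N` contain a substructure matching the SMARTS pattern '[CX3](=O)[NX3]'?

Yes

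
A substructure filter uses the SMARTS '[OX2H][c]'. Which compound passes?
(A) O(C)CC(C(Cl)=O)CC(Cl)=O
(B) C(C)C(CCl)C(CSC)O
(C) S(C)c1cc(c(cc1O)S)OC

C

[OX2H][c] describes a hydroxyl oxygen attached to an aromatic carbon (a phenol).
(A) has a methoxy ether (-OCH3) but the oxygen has H0, not H1.
(B) has a hydroxyl group (-OH) but the -OH is on an aliphatic carbon, not an aromatic c.
(C) contains a hydroxyl group (-OH), which satisfies every atom and bond constraint.
So the answer is (C).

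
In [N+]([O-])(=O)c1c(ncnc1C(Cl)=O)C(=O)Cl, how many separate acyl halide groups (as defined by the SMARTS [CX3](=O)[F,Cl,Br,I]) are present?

2

[CX3](=O)[F,Cl,Br,I] is the SMARTS for an acyl halide: a carbonyl carbon bonded to a halogen.
The molecule carries 2 separate instances of an acyl chloride (-C(=O)Cl) meeting every constraint; each maps to a distinct set of atoms, giving 2 matches.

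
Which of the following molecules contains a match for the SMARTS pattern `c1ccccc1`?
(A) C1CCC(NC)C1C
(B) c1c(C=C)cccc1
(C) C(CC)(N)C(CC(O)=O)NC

B

c1ccccc1 describes six aromatic carbons in a ring (a benzene ring).
(A) has a methyl group (-CH3) but no six-membered all-carbon aromatic ring is present.
(B) contains the required atom environment, so the pattern matches.
(C) has a methyl group (-CH3) but no six-membered all-carbon aromatic ring is present.
So the answer is (B).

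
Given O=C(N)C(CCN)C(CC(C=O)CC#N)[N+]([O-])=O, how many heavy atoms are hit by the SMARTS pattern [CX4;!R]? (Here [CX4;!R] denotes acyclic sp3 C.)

7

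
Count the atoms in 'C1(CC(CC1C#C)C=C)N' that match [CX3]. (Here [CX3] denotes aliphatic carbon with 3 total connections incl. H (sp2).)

2

Check the 10 heavy atoms by environment: 5× C (X4) → no; 2× C (X3) → match; 2× C (X2) → no; 1× N (X3) → no.
That gives 2 matching atoms.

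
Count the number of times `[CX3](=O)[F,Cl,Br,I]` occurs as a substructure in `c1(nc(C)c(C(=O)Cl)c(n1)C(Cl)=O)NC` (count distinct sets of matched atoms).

2

[CX3](=O)[F,Cl,Br,I] is the SMARTS for an acyl halide: a carbonyl carbon bonded to a halogen.
The molecule carries 2 separate instances of an acyl chloride (-C(=O)Cl) meeting every constraint; each maps to a distinct set of atoms, giving 2 matches.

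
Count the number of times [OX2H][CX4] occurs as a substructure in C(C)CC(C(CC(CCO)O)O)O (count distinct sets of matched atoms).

4

[OX2H][CX4] is the SMARTS for an aliphatic alcohol: a hydroxyl oxygen bound to an sp3 (X4) carbon.
The molecule carries 4 separate instances of a hydroxyl group (-OH) meeting every constraint; each maps to a distinct set of atoms, giving 4 matches.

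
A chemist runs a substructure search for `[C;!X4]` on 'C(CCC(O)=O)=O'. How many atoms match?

2

The query [C;!X4] means: aliphatic carbon that does not have four total connections.
Check the 7 heavy atoms by environment: 2× C (X4) → no; 2× C (X3) → match; 2× O (X1) → no; 1× O (X2) → no.
That gives 2 matching atoms.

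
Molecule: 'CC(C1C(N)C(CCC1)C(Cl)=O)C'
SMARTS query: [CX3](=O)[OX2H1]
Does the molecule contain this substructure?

No

The pattern [CX3](=O)[OX2H1] describes an sp2 carbon double-bonded to O and single-bonded to an -OH oxygen — a carboxylic acid.
The closest candidate here is an acyl chloride (-C(=O)Cl), but the carbonyl is bonded to Cl, not to an -OH oxygen. No other fragment satisfies the full query, so there is no match.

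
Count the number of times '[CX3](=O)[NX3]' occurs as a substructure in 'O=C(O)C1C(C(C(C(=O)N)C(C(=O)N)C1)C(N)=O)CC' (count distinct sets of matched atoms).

3

[CX3](=O)[NX3] is the SMARTS for an amide: a carbonyl carbon bonded to a trivalent nitrogen.
The molecule carries 3 separate instances of a primary amide (-C(=O)NH2) meeting every constraint; each maps to a distinct set of atoms, giving 3 matches.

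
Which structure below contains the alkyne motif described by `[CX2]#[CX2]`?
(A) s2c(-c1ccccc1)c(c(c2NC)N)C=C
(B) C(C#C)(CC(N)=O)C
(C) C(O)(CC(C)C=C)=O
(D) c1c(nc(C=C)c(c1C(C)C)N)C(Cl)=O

B

[CX2]#[CX2] describes a carbon-carbon triple bond (an alkyne).
(A) has a vinyl group (-CH=CH2) but the C=C is a double bond; both carbons are CX3, not CX2.
(B) contains an ethynyl group (-C#CH), which satisfies every atom and bond constraint.
(C) has a vinyl group (-CH=CH2) but the C=C is a double bond; both carbons are CX3, not CX2.
(D) has a vinyl group (-CH=CH2) but the C=C is a double bond; both carbons are CX3, not CX2.
So the answer is (B).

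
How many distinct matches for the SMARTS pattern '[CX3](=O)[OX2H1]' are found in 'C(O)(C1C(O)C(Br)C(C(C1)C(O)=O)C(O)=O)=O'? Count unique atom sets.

3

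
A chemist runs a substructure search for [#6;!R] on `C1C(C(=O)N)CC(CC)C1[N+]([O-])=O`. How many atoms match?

3

Check the 13 heavy atoms by environment: 5× C (in 5-ring) → no; 3× C (acyclic) → match; 1× N (charge +1, acyclic) → no; 1× O (charge -1, acyclic) → no; 2× O (acyclic) → no; 1× N (acyclic) → no.
That gives 3 matching atoms.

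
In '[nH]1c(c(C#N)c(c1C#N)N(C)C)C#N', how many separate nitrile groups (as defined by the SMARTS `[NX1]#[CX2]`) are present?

[NX1]#[CX2] is the SMARTS for a nitrile: a nitrogen triple-bonded to a two-connected carbon.
The molecule carries 3 separate instances of a nitrile (-C#N) meeting every constraint; each maps to a distinct set of atoms, giving 3 matches.

3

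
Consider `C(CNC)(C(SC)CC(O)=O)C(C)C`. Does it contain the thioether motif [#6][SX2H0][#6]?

The pattern [#6][SX2H0][#6] describes an aliphatic sulfur bridging two carbons with no H on the sulfur — a thioether.
The molecule carries a methylthio ether (-SCH3), whose atoms satisfy every constraint of the query, so the pattern matches.

Yes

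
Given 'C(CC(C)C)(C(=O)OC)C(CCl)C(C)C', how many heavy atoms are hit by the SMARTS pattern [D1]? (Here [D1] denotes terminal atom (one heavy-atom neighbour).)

7

The query [D1] means: atom with exactly one heavy-atom neighbour (degree 1).
Check the 15 heavy atoms by environment: 2× C (D2) → no; 5× C (D3) → no; 5× C (D1) → match; 1× Cl (D1) → match; 1× O (D1) → match; 1× O (D2) → no.
Summing the matching environments: 5 + 1 + 1 = 7 matching atoms.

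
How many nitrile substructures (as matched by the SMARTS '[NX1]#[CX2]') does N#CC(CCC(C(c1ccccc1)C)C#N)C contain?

2

[NX1]#[CX2] is the SMARTS for a nitrile: a nitrogen triple-bonded to a two-connected carbon.
The molecule carries 2 separate instances of a nitrile (-C#N) meeting every constraint; each maps to a distinct set of atoms, giving 2 matches.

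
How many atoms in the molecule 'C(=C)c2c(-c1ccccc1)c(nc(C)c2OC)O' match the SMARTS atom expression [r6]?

The query [r6] means: r6 matches atoms in a six-membered ring.
Check the 18 heavy atoms by environment: 1× n (aromatic, in 6-ring) → match; 11× c (aromatic, in 6-ring) → match; 2× O (acyclic) → no; 4× C (acyclic) → no.
Summing the matching environments: 1 + 11 = 12 matching atoms.

12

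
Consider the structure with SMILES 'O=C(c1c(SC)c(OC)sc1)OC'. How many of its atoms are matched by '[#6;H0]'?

The query [#6;H0] means: any carbon with no attached hydrogen.
Check the 13 heavy atoms by environment: 1× s (aromatic, H0) → no; 3× c (aromatic, H0) → match; 1× c (aromatic, H1) → no; 1× S (H0) → no; 3× C (H3) → no; 1× C (H0) → match; 3× O (H0) → no.
Summing the matching environments: 3 + 1 = 4 matching atoms.

4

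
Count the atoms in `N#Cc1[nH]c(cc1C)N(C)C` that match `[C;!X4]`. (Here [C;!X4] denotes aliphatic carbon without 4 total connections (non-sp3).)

The query [C;!X4] means: aliphatic carbon that does not have four total connections.
Check the 11 heavy atoms by environment: 1× n (aromatic, X3) → no; 4× c (aromatic, X3) → no; 1× C (X2) → match; 1× N (X1) → no; 1× N (X3) → no; 3× C (X4) → no.
That gives 1 matching atom.

1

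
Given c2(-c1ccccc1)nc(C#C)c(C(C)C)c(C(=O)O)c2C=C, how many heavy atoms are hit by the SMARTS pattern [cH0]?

The query [cH0] means: aromatic carbon with no attached hydrogen (substituted or ring-fusion).
Check the 22 heavy atoms by environment: 1× n (aromatic, H0) → no; 6× c (aromatic, H0) → match; 3× C (H1) → no; 1× C (H2) → no; 2× C (H0) → no; 1× O (H0) → no; 1× O (H1) → no; 5× c (aromatic, H1) → no; 2× C (H3) → no.
That gives 6 matching atoms.

6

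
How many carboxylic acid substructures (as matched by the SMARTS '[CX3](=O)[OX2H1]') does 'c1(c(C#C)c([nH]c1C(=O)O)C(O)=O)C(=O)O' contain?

3

[CX3](=O)[OX2H1] is the SMARTS for a carboxylic acid: an sp2 carbon double-bonded to O and single-bonded to an -OH oxygen.
The molecule carries 3 separate instances of a carboxylic acid group (-C(=O)OH) meeting every constraint; each maps to a distinct set of atoms, giving 3 matches.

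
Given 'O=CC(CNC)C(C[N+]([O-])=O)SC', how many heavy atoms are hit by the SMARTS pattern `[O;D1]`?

The query [O;D1] means: aliphatic oxygen bonded to exactly one heavy atom.
Check the 13 heavy atoms by environment: 3× C (D2) → no; 2× C (D3) → no; 1× S (D2) → no; 2× C (D1) → no; 1× N (charge +1, D3) → no; 1× O (charge -1, D1) → match; 2× O (D1) → match; 1× N (D2) → no.
Summing the matching environments: 1 + 2 = 3 matching atoms.

3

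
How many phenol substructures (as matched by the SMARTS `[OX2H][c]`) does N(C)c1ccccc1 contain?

0

[OX2H][c] is the SMARTS for a phenol: a hydroxyl oxygen attached to an aromatic carbon.
No fragment in the molecule satisfies every constraint, giving 0 matches.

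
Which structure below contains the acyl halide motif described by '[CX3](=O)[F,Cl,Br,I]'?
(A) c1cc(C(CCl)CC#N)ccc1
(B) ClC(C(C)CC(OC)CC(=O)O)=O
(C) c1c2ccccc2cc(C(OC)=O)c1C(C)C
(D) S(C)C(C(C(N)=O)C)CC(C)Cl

B

[CX3](=O)[F,Cl,Br,I] describes a carbonyl carbon bonded to a halogen (an acyl halide).
(A) has a chloro substituent but the Cl is not on a carbonyl carbon.
(B) contains an acyl chloride (-C(=O)Cl), which satisfies every atom and bond constraint.
(C) has a methyl-ester group (-C(=O)OCH3) but the carbonyl is bonded to -O-C, not to a halogen.
(D) has a chloro substituent but the Cl is not on a carbonyl carbon.
So the answer is (B).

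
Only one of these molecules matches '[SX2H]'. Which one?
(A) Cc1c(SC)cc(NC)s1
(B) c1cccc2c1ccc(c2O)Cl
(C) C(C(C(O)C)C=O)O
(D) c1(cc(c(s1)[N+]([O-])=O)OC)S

D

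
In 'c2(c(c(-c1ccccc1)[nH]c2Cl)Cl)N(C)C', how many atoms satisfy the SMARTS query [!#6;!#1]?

4

Check the 16 heavy atoms by environment: 1× n (aromatic) → match; 10× c (aromatic) → no; 2× Cl → match; 1× N → match; 2× C → no.
Summing the matching environments: 1 + 2 + 1 = 4 matching atoms.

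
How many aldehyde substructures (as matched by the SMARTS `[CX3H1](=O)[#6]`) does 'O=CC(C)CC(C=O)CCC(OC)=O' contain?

[CX3H1](=O)[#6] is the SMARTS for an aldehyde: an sp2 carbon with one H, double-bonded to O and single-bonded to carbon.
The molecule carries 2 separate instances of an aldehyde (-CHO) meeting every constraint; each maps to a distinct set of atoms, giving 2 matches.

2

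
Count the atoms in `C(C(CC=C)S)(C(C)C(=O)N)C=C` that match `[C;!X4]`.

Check the 13 heavy atoms by environment: 5× C (X4) → no; 5× C (X3) → match; 1× S (X2) → no; 1× O (X1) → no; 1× N (X3) → no.
That gives 5 matching atoms.

5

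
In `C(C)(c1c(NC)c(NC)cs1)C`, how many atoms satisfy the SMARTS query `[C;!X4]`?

0

The query [C;!X4] means: aliphatic carbon that does not have four total connections.
Check the 12 heavy atoms by environment: 1× s (aromatic, X2) → no; 4× c (aromatic, X3) → no; 5× C (X4) → no; 2× N (X3) → no.
No environment satisfies the query, so 0 matching atoms.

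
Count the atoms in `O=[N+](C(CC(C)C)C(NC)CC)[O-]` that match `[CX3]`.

0

The query [CX3] means: C with X3: aliphatic carbon with exactly 3 total connections.
Check the 13 heavy atoms by environment: 9× C (X4) → no; 1× N (X3) → no; 1× N (charge +1, X3) → no; 1× O (charge -1, X1) → no; 1× O (X1) → no.
No environment satisfies the query, so 0 matching atoms.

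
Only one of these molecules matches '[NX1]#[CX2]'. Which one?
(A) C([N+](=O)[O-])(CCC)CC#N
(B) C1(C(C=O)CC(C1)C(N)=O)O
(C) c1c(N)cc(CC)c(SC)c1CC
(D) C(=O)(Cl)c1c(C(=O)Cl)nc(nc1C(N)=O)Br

A

[NX1]#[CX2] describes a nitrogen triple-bonded to a two-connected carbon (a nitrile).
(A) contains a nitrile (-C#N), which satisfies every atom and bond constraint.
(B) has a primary amide (-C(=O)NH2) but the nitrogen is NX3, not NX1.
(C) has a primary amino group (-NH2) but the nitrogen is NX3 (three connections), not NX1 triple-bonded.
(D) has a primary amide (-C(=O)NH2) but the nitrogen is NX3, not NX1.
So the answer is (A).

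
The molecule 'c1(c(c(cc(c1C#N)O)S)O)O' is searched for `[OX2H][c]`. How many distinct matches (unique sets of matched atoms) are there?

3

[OX2H][c] is the SMARTS for a phenol: a hydroxyl oxygen attached to an aromatic carbon.
The molecule carries 3 separate instances of a hydroxyl group (-OH) meeting every constraint; each maps to a distinct set of atoms, giving 3 matches.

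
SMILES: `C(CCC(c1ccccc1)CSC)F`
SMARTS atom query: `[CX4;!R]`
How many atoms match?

The query [CX4;!R] means: aliphatic carbon with four total connections, not in a ring.
Check the 14 heavy atoms by environment: 6× C (X4, acyclic) → match; 6× c (aromatic, X3, in 6-ring) → no; 1× F (X1, acyclic) → no; 1× S (X2, acyclic) → no.
That gives 6 matching atoms.

6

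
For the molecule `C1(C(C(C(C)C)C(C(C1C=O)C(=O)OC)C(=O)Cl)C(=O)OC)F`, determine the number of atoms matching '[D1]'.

10

The query [D1] means: atom with exactly one heavy-atom neighbour (degree 1).
Check the 23 heavy atoms by environment: 10× C (D3) → no; 1× F (D1) → match; 4× O (D1) → match; 1× Cl (D1) → match; 2× O (D2) → no; 4× C (D1) → match; 1× C (D2) → no.
Summing the matching environments: 1 + 4 + 1 + 4 = 10 matching atoms.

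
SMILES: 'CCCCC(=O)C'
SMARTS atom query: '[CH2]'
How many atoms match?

Check the 7 heavy atoms by environment: 3× C (H2) → match; 1× C (H0) → no; 1× O (H0) → no; 2× C (H3) → no.
That gives 3 matching atoms.

3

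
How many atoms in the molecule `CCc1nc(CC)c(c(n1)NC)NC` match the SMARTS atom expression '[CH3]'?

4

The query [CH3] means: aliphatic carbon with exactly three hydrogens.
Check the 14 heavy atoms by environment: 2× n (aromatic, H0) → no; 4× c (aromatic, H0) → no; 2× C (H2) → no; 4× C (H3) → match; 2× N (H1) → no.
That gives 4 matching atoms.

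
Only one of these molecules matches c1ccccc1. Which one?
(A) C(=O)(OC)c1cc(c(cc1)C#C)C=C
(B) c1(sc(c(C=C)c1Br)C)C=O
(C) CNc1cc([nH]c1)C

A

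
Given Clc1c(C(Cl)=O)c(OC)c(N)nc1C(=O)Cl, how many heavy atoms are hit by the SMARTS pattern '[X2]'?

Check the 16 heavy atoms by environment: 1× n (aromatic, X2) → match; 5× c (aromatic, X3) → no; 2× C (X3) → no; 2× O (X1) → no; 3× Cl (X1) → no; 1× O (X2) → match; 1× C (X4) → no; 1× N (X3) → no.
Summing the matching environments: 1 + 1 = 2 matching atoms.

2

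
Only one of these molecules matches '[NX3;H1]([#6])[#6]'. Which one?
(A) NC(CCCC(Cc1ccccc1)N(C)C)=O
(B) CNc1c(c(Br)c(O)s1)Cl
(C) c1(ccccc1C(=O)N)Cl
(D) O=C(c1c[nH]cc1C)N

[NX3;H1]([#6])[#6] describes a trivalent nitrogen with one H, bonded to two carbons (a secondary amine).
(A) has a dimethylamino group (-N(CH3)2) but the nitrogen has H0, not H1.
(B) contains an N-methylamino group (-NHCH3), which satisfies every atom and bond constraint.
(C) has a primary amide (-C(=O)NH2) but the -C(=O)NH2 nitrogen has H2, not H1.
(D) has a primary amide (-C(=O)NH2) but the -C(=O)NH2 nitrogen has H2, not H1.
So the answer is (B).

B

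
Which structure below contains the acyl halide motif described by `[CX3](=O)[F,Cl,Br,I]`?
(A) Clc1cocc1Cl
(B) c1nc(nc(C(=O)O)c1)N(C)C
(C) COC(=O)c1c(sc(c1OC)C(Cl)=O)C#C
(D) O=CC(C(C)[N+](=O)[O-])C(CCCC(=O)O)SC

C

[CX3](=O)[F,Cl,Br,I] describes a carbonyl carbon bonded to a halogen (an acyl halide).
(A) has a chloro substituent but the Cl is not on a carbonyl carbon.
(B) has a carboxylic acid group (-C(=O)OH) but the carbonyl is bonded to -OH, not to a halogen.
(C) contains an acyl chloride (-C(=O)Cl), which satisfies every atom and bond constraint.
(D) has a carboxylic acid group (-C(=O)OH) but the carbonyl is bonded to -OH, not to a halogen.
So the answer is (C).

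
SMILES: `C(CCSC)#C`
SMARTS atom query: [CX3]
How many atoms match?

0

Check the 6 heavy atoms by environment: 3× C (X4) → no; 1× S (X2) → no; 2× C (X2) → no.
No environment satisfies the query, so 0 matching atoms.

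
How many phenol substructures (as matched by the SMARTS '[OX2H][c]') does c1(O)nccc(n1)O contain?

[OX2H][c] is the SMARTS for a phenol: a hydroxyl oxygen attached to an aromatic carbon.
The molecule carries 2 separate instances of a hydroxyl group (-OH) meeting every constraint; each maps to a distinct set of atoms, giving 2 matches.

2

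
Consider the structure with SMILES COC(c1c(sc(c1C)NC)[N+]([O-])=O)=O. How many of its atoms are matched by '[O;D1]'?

3

The query [O;D1] means: aliphatic oxygen bonded to exactly one heavy atom.
Check the 15 heavy atoms by environment: 1× s (aromatic, D2) → no; 4× c (aromatic, D3) → no; 1× N (D2) → no; 3× C (D1) → no; 1× N (charge +1, D3) → no; 1× O (charge -1, D1) → match; 2× O (D1) → match; 1× C (D3) → no; 1× O (D2) → no.
Summing the matching environments: 1 + 2 = 3 matching atoms.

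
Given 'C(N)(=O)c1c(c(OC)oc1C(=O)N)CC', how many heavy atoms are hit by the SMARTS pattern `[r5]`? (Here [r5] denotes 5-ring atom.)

5

The query [r5] means: r5 matches atoms in a five-membered ring.
Check the 15 heavy atoms by environment: 1× o (aromatic, in 5-ring) → match; 4× c (aromatic, in 5-ring) → match; 5× C (acyclic) → no; 3× O (acyclic) → no; 2× N (acyclic) → no.
Summing the matching environments: 1 + 4 = 5 matching atoms.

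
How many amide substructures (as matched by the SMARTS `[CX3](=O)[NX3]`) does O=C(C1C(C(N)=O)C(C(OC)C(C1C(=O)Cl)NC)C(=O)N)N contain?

[CX3](=O)[NX3] is the SMARTS for an amide: a carbonyl carbon bonded to a trivalent nitrogen.
The molecule carries 3 separate instances of a primary amide (-C(=O)NH2) meeting every constraint; each maps to a distinct set of atoms, giving 3 matches.

3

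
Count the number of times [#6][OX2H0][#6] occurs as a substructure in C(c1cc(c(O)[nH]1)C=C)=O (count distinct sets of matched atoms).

[#6][OX2H0][#6] is the SMARTS for an ether: an aliphatic oxygen bridging two carbons with no H on the oxygen.
The molecule has a hydroxyl group (-OH), but the oxygen has H1, not H0 bridging two carbons; nothing else fits, so there are 0 matches.

0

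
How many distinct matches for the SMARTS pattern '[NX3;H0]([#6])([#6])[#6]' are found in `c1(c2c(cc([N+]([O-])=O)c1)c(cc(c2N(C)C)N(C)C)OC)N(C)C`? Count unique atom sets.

3

[NX3;H0]([#6])([#6])[#6] is the SMARTS for a tertiary amine: a trivalent nitrogen with no H, bonded to three carbons.
The molecule carries 3 separate instances of a dimethylamino group (-N(CH3)2) meeting every constraint; each maps to a distinct set of atoms, giving 3 matches.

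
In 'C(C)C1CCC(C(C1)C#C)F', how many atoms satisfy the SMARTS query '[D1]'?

The query [D1] means: atom with exactly one heavy-atom neighbour (degree 1).
Check the 11 heavy atoms by environment: 5× C (D2) → no; 3× C (D3) → no; 2× C (D1) → match; 1× F (D1) → match.
Summing the matching environments: 2 + 1 = 3 matching atoms.

3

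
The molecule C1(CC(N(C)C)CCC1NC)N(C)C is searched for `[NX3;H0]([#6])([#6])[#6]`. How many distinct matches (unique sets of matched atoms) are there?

[NX3;H0]([#6])([#6])[#6] is the SMARTS for a tertiary amine: a trivalent nitrogen with no H, bonded to three carbons.
The molecule carries 2 separate instances of a dimethylamino group (-N(CH3)2) meeting every constraint; each maps to a distinct set of atoms, giving 2 matches.

2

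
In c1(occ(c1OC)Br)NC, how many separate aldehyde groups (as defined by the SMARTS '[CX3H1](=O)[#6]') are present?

0

[CX3H1](=O)[#6] is the SMARTS for an aldehyde: an sp2 carbon with one H, double-bonded to O and single-bonded to carbon.
No fragment in the molecule satisfies every constraint, giving 0 matches.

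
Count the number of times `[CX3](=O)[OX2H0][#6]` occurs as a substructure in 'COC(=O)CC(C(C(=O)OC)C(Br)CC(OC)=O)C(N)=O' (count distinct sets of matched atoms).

3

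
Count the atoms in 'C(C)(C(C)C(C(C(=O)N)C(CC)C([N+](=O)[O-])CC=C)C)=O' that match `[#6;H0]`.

2

Check the 21 heavy atoms by environment: 3× C (H2) → no; 6× C (H1) → no; 4× C (H3) → no; 2× C (H0) → match; 3× O (H0) → no; 1× N (H2) → no; 1× N (charge +1, H0) → no; 1× O (charge -1, H0) → no.
That gives 2 matching atoms.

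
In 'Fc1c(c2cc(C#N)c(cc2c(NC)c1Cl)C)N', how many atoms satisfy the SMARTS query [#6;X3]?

The query [#6;X3] means: any carbon (aromatic or not) with three total connections.
Check the 18 heavy atoms by environment: 10× c (aromatic, X3) → match; 2× N (X3) → no; 1× Cl (X1) → no; 2× C (X4) → no; 1× C (X2) → no; 1× N (X1) → no; 1× F (X1) → no.
That gives 10 matching atoms.

10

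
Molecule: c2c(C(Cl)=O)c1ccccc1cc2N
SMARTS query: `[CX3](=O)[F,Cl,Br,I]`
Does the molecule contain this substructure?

The pattern [CX3](=O)[F,Cl,Br,I] describes a carbonyl carbon bonded to a halogen — an acyl halide.
The molecule carries an acyl chloride (-C(=O)Cl), whose atoms satisfy every constraint of the query, so the pattern matches.

Yes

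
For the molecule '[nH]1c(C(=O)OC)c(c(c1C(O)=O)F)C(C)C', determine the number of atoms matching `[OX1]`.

2

The query [OX1] means: aliphatic oxygen with one total connection — typically a carbonyl =O or an oxide.
Check the 16 heavy atoms by environment: 1× n (aromatic, X3) → no; 4× c (aromatic, X3) → no; 2× C (X3) → no; 2× O (X1) → match; 2× O (X2) → no; 4× C (X4) → no; 1× F (X1) → no.
That gives 2 matching atoms.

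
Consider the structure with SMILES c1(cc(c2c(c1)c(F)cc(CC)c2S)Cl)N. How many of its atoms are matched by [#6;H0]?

7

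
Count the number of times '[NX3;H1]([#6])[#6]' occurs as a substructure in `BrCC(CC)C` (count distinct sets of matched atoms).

[NX3;H1]([#6])[#6] is the SMARTS for a secondary amine: a trivalent nitrogen with one H, bonded to two carbons.
No fragment in the molecule satisfies every constraint, giving 0 matches.

0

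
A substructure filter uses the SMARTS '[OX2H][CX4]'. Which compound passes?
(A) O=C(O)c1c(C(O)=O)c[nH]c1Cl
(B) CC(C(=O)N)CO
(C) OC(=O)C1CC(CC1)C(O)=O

B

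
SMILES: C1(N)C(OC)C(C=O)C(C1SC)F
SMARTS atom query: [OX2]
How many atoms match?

1

The query [OX2] means: aliphatic oxygen with two total connections — ether, hydroxyl, or ester single-bond O.
Check the 13 heavy atoms by environment: 7× C (X4) → no; 1× F (X1) → no; 1× N (X3) → no; 1× S (X2) → no; 1× C (X3) → no; 1× O (X1) → no; 1× O (X2) → match.
That gives 1 matching atom.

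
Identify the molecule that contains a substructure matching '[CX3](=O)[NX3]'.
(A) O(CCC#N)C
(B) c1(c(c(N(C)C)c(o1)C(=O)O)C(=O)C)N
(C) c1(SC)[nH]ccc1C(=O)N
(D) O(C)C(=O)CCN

C

[CX3](=O)[NX3] describes a carbonyl carbon bonded to a trivalent nitrogen (an amide).
(A) has a nitrile (-C#N) but the nitrile N is NX1 (triple-bonded), not NX3.
(B) has a carboxylic acid group (-C(=O)OH) but the carbonyl is bonded to O, not to an NX3 nitrogen.
(C) contains a primary amide (-C(=O)NH2), which satisfies every atom and bond constraint.
(D) has a primary amino group (-NH2) but the -NH2 is not attached to a carbonyl carbon.
So the answer is (C).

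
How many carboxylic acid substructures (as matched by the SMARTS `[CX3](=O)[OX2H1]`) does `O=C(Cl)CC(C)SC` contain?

[CX3](=O)[OX2H1] is the SMARTS for a carboxylic acid: an sp2 carbon double-bonded to O and single-bonded to an -OH oxygen.
The molecule has an acyl chloride (-C(=O)Cl), but the carbonyl is bonded to Cl, not to an -OH oxygen; nothing else fits, so there are 0 matches.

0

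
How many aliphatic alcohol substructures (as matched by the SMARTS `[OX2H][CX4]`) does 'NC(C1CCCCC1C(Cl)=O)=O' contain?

0

[OX2H][CX4] is the SMARTS for an aliphatic alcohol: a hydroxyl oxygen bound to an sp3 (X4) carbon.
No fragment in the molecule satisfies every constraint, giving 0 matches.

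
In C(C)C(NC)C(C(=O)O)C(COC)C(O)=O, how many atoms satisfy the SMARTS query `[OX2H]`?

Check the 16 heavy atoms by environment: 2× C (H2, X4) → no; 3× C (H1, X4) → no; 2× C (H0, X3) → no; 2× O (H0, X1) → no; 2× O (H1, X2) → match; 3× C (H3, X4) → no; 1× N (H1, X3) → no; 1× O (H0, X2) → no.
That gives 2 matching atoms.

2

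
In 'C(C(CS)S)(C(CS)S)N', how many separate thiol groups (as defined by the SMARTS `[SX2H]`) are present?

4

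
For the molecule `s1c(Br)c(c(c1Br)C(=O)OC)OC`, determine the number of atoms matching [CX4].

The query [CX4] means: C with X4: aliphatic carbon with exactly 4 total connections (bonds + H).
Check the 13 heavy atoms by environment: 1× s (aromatic, X2) → no; 4× c (aromatic, X3) → no; 2× Br (X1) → no; 1× C (X3) → no; 1× O (X1) → no; 2× O (X2) → no; 2× C (X4) → match.
That gives 2 matching atoms.

2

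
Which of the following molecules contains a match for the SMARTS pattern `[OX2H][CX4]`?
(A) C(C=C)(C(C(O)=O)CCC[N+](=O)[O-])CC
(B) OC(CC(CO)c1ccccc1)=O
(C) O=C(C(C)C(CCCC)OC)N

[OX2H][CX4] describes a hydroxyl oxygen bound to an sp3 (X4) carbon (an aliphatic alcohol).
(A) has a carboxylic acid group (-C(=O)OH) but the -OH is on a CX3 carbonyl carbon, not a CX4 carbon.
(B) contains a hydroxyl group (-OH), which satisfies every atom and bond constraint.
(C) has a methoxy ether (-OCH3) but the oxygen has H0 (ether), not H1.
So the answer is (B).

B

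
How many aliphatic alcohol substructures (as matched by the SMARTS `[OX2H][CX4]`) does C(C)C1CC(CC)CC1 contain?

[OX2H][CX4] is the SMARTS for an aliphatic alcohol: a hydroxyl oxygen bound to an sp3 (X4) carbon.
No fragment in the molecule satisfies every constraint, giving 0 matches.

0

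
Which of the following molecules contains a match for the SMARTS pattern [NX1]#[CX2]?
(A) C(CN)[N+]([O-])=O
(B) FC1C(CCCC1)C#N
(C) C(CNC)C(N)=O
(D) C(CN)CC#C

B

[NX1]#[CX2] describes a nitrogen triple-bonded to a two-connected carbon (a nitrile).
(A) has a primary amino group (-NH2) but the nitrogen is NX3 (three connections), not NX1 triple-bonded.
(B) contains a nitrile (-C#N), which satisfies every atom and bond constraint.
(C) has a primary amide (-C(=O)NH2) but the nitrogen is NX3, not NX1.
(D) has a primary amino group (-NH2) but the nitrogen is NX3 (three connections), not NX1 triple-bonded.
So the answer is (B).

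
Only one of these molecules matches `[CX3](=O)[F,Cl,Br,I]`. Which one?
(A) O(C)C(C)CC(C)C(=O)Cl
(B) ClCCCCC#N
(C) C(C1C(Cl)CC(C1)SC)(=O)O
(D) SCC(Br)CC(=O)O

A

[CX3](=O)[F,Cl,Br,I] describes a carbonyl carbon bonded to a halogen (an acyl halide).
(A) contains an acyl chloride (-C(=O)Cl), which satisfies every atom and bond constraint.
(B) has a chloro substituent but the Cl is not on a carbonyl carbon.
(C) has a chloro substituent but the Cl is not on a carbonyl carbon.
(D) has a carboxylic acid group (-C(=O)OH) but the carbonyl is bonded to -OH, not to a halogen.
So the answer is (A).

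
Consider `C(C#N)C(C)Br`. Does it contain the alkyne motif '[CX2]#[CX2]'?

The pattern [CX2]#[CX2] describes a carbon-carbon triple bond — an alkyne.
The closest candidate here is a nitrile (-C#N), but the triple bond is C#N, not C#C. No other fragment satisfies the full query, so there is no match.

No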